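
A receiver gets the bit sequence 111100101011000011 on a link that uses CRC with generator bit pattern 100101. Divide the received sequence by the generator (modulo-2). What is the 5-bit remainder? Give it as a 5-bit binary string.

Modulo-2 division of 111100101011000011 by 100101:
  pos 0: 111100 XOR 100101 = 011001
  pos 1: 110011 XOR 100101 = 010110
  pos 2: 101100 XOR 100101 = 001001
  pos 4: 100110 XOR 100101 = 000011
  pos 8: 111100 XOR 100101 = 011001
  pos 9: 110010 XOR 100101 = 010111
  pos 10: 101110 XOR 100101 = 001011
  pos 12: 101111 XOR 100101 = 001010
Remainder = 01010 (nonzero — an error is detected).

01010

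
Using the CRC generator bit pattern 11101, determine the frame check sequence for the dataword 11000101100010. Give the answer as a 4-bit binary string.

Append 4 zeros: 110001011000100000. Divide by 11101 (XOR where the leading bit is 1):
  pos 0: 11000 XOR 11101 = 00101
  pos 2: 10110 XOR 11101 = 01011
  pos 3: 10111 XOR 11101 = 01010
  pos 4: 10101 XOR 11101 = 01000
  pos 5: 10000 XOR 11101 = 01101
  pos 6: 11010 XOR 11101 = 00111
  pos 8: 11101 XOR 11101 = 00000
Remainder (last 4 bits) = 0000. This is the CRC / FCS.

0000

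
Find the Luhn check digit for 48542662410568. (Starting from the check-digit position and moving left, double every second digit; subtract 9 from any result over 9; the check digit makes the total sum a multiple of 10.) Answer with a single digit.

1

Partial digits right→left: 8 6 5 0 1 4 2 6 6 2 4 5 8 4
Double every second digit counting from the check-digit position (so the 1st, 3rd, 5th, ... of the partial from the right).
  doubled (with −9 where >9): 7 1 2 4 3 8 7 → sum 32
  kept as-is: 6 0 4 6 2 5 4 → sum 27
Total = 32 + 27 = 59.
Check digit = (10 − (59 mod 10)) mod 10 = 1.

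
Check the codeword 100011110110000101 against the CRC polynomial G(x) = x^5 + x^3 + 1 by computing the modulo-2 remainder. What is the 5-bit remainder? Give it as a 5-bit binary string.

11101

Modulo-2 division of 100011110110000101 by 101001:
  pos 0: 100011 XOR 101001 = 001010
  pos 2: 101011 XOR 101001 = 000010
  pos 6: 100110 XOR 101001 = 001111
  pos 8: 111100 XOR 101001 = 010101
  pos 9: 101010 XOR 101001 = 000011
Remainder = 11101 (nonzero — an error is detected).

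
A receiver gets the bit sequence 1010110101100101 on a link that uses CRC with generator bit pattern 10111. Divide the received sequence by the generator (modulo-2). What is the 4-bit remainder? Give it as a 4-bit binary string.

Modulo-2 division of 1010110101100101 by 10111:
  pos 0: 10101 XOR 10111 = 00010
  pos 3: 10101 XOR 10111 = 00010
  pos 6: 10011 XOR 10111 = 00100
  pos 8: 10000 XOR 10111 = 00111
  pos 10: 11110 XOR 10111 = 01001
  pos 11: 10011 XOR 10111 = 00100
Remainder = 0100 (nonzero — an error is detected).

0100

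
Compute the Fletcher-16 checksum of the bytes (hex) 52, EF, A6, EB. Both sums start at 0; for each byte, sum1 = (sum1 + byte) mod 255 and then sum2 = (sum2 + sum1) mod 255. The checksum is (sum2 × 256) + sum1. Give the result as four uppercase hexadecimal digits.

Running sums (mod 255):
  after byte 0 (52): sum1=82, sum2=82
  after byte 1 (EF): sum1=66, sum2=148
  after byte 2 (A6): sum1=232, sum2=125
  after byte 3 (EB): sum1=212, sum2=82
Checksum = sum2·256 + sum1 = 82·256 + 212 = 21204 = 0x52D4.

52D4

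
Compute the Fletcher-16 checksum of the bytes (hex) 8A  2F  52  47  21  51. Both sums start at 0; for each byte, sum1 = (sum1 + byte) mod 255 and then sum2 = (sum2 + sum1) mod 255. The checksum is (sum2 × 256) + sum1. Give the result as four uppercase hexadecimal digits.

DDC5

Running sums (mod 255):
  after byte 0 (8A): sum1=138, sum2=138
  after byte 1 (2F): sum1=185, sum2=68
  after byte 2 (52): sum1=12, sum2=80
  after byte 3 (47): sum1=83, sum2=163
  after byte 4 (21): sum1=116, sum2=24
  after byte 5 (51): sum1=197, sum2=221
Checksum = sum2·256 + sum1 = 221·256 + 197 = 56773 = 0xDDC5.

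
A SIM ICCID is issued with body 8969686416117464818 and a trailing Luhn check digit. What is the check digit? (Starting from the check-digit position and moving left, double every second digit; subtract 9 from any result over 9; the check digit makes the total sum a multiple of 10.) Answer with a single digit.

Partial digits right→left: 8 1 8 4 6 4 7 1 1 6 1 4 6 8 6 9 6 9 8
Double every second digit counting from the check-digit position (so the 1st, 3rd, 5th, ... of the partial from the right).
  doubled (with −9 where >9): 7 7 3 5 2 2 3 3 3 7 → sum 42
  kept as-is: 1 4 4 1 6 4 8 9 9 → sum 46
Total = 42 + 46 = 88.
Check digit = (10 − (88 mod 10)) mod 10 = 2.

2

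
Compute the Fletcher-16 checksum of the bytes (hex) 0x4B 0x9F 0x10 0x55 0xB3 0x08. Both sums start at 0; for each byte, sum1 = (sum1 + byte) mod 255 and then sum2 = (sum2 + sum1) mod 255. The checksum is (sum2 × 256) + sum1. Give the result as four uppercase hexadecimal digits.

910C

Running sums (mod 255):
  after byte 0 (0x4B): sum1=75, sum2=75
  after byte 1 (0x9F): sum1=234, sum2=54
  after byte 2 (0x10): sum1=250, sum2=49
  after byte 3 (0x55): sum1=80, sum2=129
  after byte 4 (0xB3): sum1=4, sum2=133
  after byte 5 (0x08): sum1=12, sum2=145
Checksum = sum2·256 + sum1 = 145·256 + 12 = 37132 = 0x910C.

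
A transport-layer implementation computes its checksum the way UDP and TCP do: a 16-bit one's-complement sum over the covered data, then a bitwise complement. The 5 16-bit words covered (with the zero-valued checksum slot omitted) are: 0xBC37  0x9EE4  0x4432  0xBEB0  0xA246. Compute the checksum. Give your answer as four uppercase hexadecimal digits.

FFB9

One's-complement addition (fold any carry out of bit 15 back into bit 0):
  0xBC37 + 0x9EE4 = 0x15B1B → wrap carry → 0x5B1C
  0x5B1C + 0x4432 = 0x09F4E
  0x9F4E + 0xBEB0 = 0x15DFE → wrap carry → 0x5DFF
  0x5DFF + 0xA246 = 0x10045 → wrap carry → 0x0046
One's-complement sum = 0x0046.
Checksum = ~0x0046 & 0xFFFF = 0xFFB9.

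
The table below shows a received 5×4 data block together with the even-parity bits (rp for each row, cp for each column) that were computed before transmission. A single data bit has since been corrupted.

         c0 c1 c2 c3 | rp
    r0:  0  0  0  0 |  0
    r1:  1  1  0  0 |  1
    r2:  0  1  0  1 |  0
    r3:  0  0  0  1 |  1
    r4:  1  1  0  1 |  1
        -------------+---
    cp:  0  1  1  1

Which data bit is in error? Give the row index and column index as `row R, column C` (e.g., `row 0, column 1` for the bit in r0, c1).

Recompute each row's even parity and compare to rp:
  r0: data parity 0, sent rp 0 → ok
  r1: data parity 0, sent rp 1 → mismatch
  r2: data parity 0, sent rp 0 → ok
  r3: data parity 1, sent rp 1 → ok
  r4: data parity 1, sent rp 1 → ok
Recompute each column's even parity and compare to cp:
  c0: data parity 0, sent cp 0 → ok
  c1: data parity 1, sent cp 1 → ok
  c2: data parity 0, sent cp 1 → mismatch
  c3: data parity 1, sent cp 1 → ok
Exactly one row (r1) and one column (c2) fail → the flipped bit is at their intersection.

row 1, column 2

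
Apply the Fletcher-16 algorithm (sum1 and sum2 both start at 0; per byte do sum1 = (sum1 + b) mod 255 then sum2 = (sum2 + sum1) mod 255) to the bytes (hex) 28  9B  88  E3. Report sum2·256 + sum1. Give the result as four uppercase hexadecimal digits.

Running sums (mod 255):
  after byte 0 (28): sum1=40, sum2=40
  after byte 1 (9B): sum1=195, sum2=235
  after byte 2 (88): sum1=76, sum2=56
  after byte 3 (E3): sum1=48, sum2=104
Checksum = sum2·256 + sum1 = 104·256 + 48 = 26672 = 0x6830.

6830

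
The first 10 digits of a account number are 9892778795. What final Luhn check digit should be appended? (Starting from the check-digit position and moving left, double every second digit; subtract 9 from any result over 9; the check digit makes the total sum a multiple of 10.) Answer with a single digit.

Partial digits right→left: 5 9 7 8 7 7 2 9 8 9
Double every second digit counting from the check-digit position (so the 1st, 3rd, 5th, ... of the partial from the right).
  doubled (with −9 where >9): 1 5 5 4 7 → sum 22
  kept as-is: 9 8 7 9 9 → sum 42
Total = 22 + 42 = 64.
Check digit = (10 − (64 mod 10)) mod 10 = 6.

6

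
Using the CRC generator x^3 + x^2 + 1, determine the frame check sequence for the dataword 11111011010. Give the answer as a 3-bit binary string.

Append 3 zeros: 11111011010000. Divide by 1101 (XOR where the leading bit is 1):
  pos 0: 1111 XOR 1101 = 0010
  pos 2: 1010 XOR 1101 = 0111
  pos 3: 1111 XOR 1101 = 0010
  pos 5: 1010 XOR 1101 = 0111
  pos 6: 1111 XOR 1101 = 0010
  pos 8: 1000 XOR 1101 = 0101
  pos 9: 1010 XOR 1101 = 0111
  pos 10: 1110 XOR 1101 = 0011
Remainder (last 3 bits) = 011. This is the CRC / FCS.

011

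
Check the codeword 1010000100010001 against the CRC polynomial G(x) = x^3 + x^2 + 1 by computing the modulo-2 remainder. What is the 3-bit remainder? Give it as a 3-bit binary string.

Modulo-2 division of 1010000100010001 by 1101:
  pos 0: 1010 XOR 1101 = 0111
  pos 1: 1110 XOR 1101 = 0011
  pos 3: 1100 XOR 1101 = 0001
  pos 6: 1100 XOR 1101 = 0001
  pos 9: 1010 XOR 1101 = 0111
  pos 10: 1110 XOR 1101 = 0011
  pos 12: 1101 XOR 1101 = 0000
Remainder = 000 (zero — the frame passes the CRC check).

000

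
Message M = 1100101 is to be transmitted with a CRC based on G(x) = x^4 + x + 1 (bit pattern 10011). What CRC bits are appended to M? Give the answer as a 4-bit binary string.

Append 4 zeros: 11001010000. Divide by 10011 (XOR where the leading bit is 1):
  pos 0: 11001 XOR 10011 = 01010
  pos 1: 10100 XOR 10011 = 00111
  pos 3: 11110 XOR 10011 = 01101
  pos 4: 11010 XOR 10011 = 01001
  pos 5: 10010 XOR 10011 = 00001
Remainder (last 4 bits) = 0010. This is the CRC / FCS.

0010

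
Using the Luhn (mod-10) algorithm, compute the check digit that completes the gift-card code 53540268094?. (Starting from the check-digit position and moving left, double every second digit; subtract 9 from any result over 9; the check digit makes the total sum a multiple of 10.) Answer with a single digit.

1

Partial digits right→left: 4 9 0 8 6 2 0 4 5 3 5
Double every second digit counting from the check-digit position (so the 1st, 3rd, 5th, ... of the partial from the right).
  doubled (with −9 where >9): 8 0 3 0 1 1 → sum 13
  kept as-is: 9 8 2 4 3 → sum 26
Total = 13 + 26 = 39.
Check digit = (10 − (39 mod 10)) mod 10 = 1.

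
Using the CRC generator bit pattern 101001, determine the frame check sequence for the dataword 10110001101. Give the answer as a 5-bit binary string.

10011

Append 5 zeros: 1011000110100000. Divide by 101001 (XOR where the leading bit is 1):
  pos 0: 101100 XOR 101001 = 000101
  pos 3: 101011 XOR 101001 = 000010
  pos 7: 100100 XOR 101001 = 001101
  pos 9: 110100 XOR 101001 = 011101
  pos 10: 111010 XOR 101001 = 010011
Remainder (last 5 bits) = 10011. This is the CRC / FCS.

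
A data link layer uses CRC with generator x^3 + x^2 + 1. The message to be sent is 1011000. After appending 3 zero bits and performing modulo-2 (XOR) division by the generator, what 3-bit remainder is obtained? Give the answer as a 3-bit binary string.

011

Append 3 zeros: 1011000000. Divide by 1101 (XOR where the leading bit is 1):
  pos 0: 1011 XOR 1101 = 0110
  pos 1: 1100 XOR 1101 = 0001
  pos 4: 1000 XOR 1101 = 0101
  pos 5: 1010 XOR 1101 = 0111
  pos 6: 1110 XOR 1101 = 0011
Remainder (last 3 bits) = 011. This is the CRC / FCS.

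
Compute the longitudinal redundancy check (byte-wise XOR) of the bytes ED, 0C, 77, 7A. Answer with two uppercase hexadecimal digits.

XOR the bytes together:
  start with 0xED
  0xED ⊕ 0x0C = 0xE1
  0xE1 ⊕ 0x77 = 0x96
  0x96 ⊕ 0x7A = 0xEC

EC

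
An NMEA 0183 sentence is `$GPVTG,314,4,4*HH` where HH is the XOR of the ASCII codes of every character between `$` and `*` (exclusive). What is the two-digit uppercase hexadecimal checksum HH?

XOR the ASCII codes of the payload characters:
  'G' = 0x47 → acc = 0x47
  'P' = 0x50 → acc = 0x17
  'V' = 0x56 → acc = 0x41
  'T' = 0x54 → acc = 0x15
  'G' = 0x47 → acc = 0x52
  ',' = 0x2C → acc = 0x7E
  '3' = 0x33 → acc = 0x4D
  '1' = 0x31 → acc = 0x7C
  '4' = 0x34 → acc = 0x48
  ',' = 0x2C → acc = 0x64
  '4' = 0x34 → acc = 0x50
  ',' = 0x2C → acc = 0x7C
  '4' = 0x34 → acc = 0x48
Checksum = 0x48.

48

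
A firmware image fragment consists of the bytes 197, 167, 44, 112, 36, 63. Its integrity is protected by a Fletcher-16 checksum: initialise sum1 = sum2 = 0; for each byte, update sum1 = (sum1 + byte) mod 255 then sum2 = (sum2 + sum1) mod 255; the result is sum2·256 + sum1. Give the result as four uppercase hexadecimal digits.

726D

Running sums (mod 255):
  after byte 0 (197): sum1=197, sum2=197
  after byte 1 (167): sum1=109, sum2=51
  after byte 2 (44): sum1=153, sum2=204
  after byte 3 (112): sum1=10, sum2=214
  after byte 4 (36): sum1=46, sum2=5
  after byte 5 (63): sum1=109, sum2=114
Checksum = sum2·256 + sum1 = 114·256 + 109 = 29293 = 0x726D.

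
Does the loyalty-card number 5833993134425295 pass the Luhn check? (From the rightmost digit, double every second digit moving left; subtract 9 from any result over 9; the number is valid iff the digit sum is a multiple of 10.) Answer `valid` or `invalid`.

valid

From the right, keep odd positions and double even positions (subtract 9 from any doubled value over 9):
  doubled (positions 2,4,...): 9 1 8 6 6 9 6 1 → sum 46
  kept (positions 1,3,...): 5 2 2 4 1 9 3 8 → sum 34
Total = 80.
80 mod 10 = 0, so the number is valid.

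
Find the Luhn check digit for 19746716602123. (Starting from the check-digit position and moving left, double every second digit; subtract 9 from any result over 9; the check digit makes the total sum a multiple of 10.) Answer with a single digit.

Partial digits right→left: 3 2 1 2 0 6 6 1 7 6 4 7 9 1
Double every second digit counting from the check-digit position (so the 1st, 3rd, 5th, ... of the partial from the right).
  doubled (with −9 where >9): 6 2 0 3 5 8 9 → sum 33
  kept as-is: 2 2 6 1 6 7 1 → sum 25
Total = 33 + 25 = 58.
Check digit = (10 − (58 mod 10)) mod 10 = 2.

2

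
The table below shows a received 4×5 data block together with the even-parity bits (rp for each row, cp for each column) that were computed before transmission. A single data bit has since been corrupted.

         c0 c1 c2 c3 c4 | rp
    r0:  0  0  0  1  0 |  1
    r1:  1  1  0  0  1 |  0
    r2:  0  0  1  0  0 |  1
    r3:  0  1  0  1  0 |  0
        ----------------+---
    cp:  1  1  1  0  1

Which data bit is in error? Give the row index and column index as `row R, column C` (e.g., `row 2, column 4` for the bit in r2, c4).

row 1, column 1

Recompute each row's even parity and compare to rp:
  r0: data parity 1, sent rp 1 → ok
  r1: data parity 1, sent rp 0 → mismatch
  r2: data parity 1, sent rp 1 → ok
  r3: data parity 0, sent rp 0 → ok
Recompute each column's even parity and compare to cp:
  c0: data parity 1, sent cp 1 → ok
  c1: data parity 0, sent cp 1 → mismatch
  c2: data parity 1, sent cp 1 → ok
  c3: data parity 0, sent cp 0 → ok
  c4: data parity 1, sent cp 1 → ok
Exactly one row (r1) and one column (c1) fail → the flipped bit is at their intersection.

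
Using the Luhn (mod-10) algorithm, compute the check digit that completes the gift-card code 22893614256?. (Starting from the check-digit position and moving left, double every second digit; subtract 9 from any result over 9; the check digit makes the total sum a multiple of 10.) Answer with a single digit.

Partial digits right→left: 6 5 2 4 1 6 3 9 8 2 2
Double every second digit counting from the check-digit position (so the 1st, 3rd, 5th, ... of the partial from the right).
  doubled (with −9 where >9): 3 4 2 6 7 4 → sum 26
  kept as-is: 5 4 6 9 2 → sum 26
Total = 26 + 26 = 52.
Check digit = (10 − (52 mod 10)) mod 10 = 8.

8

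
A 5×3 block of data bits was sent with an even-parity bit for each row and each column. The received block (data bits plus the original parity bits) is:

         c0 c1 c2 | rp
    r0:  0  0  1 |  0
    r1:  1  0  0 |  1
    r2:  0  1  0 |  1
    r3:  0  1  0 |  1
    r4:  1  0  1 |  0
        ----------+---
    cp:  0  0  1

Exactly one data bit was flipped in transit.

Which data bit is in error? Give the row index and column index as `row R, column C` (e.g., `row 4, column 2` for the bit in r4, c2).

Recompute each row's even parity and compare to rp:
  r0: data parity 1, sent rp 0 → mismatch
  r1: data parity 1, sent rp 1 → ok
  r2: data parity 1, sent rp 1 → ok
  r3: data parity 1, sent rp 1 → ok
  r4: data parity 0, sent rp 0 → ok
Recompute each column's even parity and compare to cp:
  c0: data parity 0, sent cp 0 → ok
  c1: data parity 0, sent cp 0 → ok
  c2: data parity 0, sent cp 1 → mismatch
Exactly one row (r0) and one column (c2) fail → the flipped bit is at their intersection.

row 0, column 2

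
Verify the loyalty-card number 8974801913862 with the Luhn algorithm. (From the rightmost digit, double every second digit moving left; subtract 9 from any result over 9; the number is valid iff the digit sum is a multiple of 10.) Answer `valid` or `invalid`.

valid

From the right, keep odd positions and double even positions (subtract 9 from any doubled value over 9):
  doubled (positions 2,4,...): 3 6 9 0 8 9 → sum 35
  kept (positions 1,3,...): 2 8 1 1 8 7 8 → sum 35
Total = 70.
70 mod 10 = 0, so the number is valid.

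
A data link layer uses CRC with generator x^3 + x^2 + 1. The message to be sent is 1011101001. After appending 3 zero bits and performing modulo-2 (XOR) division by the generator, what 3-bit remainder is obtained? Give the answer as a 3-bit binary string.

Append 3 zeros: 1011101001000. Divide by 1101 (XOR where the leading bit is 1):
  pos 0: 1011 XOR 1101 = 0110
  pos 1: 1101 XOR 1101 = 0000
  pos 6: 1001 XOR 1101 = 0100
  pos 7: 1000 XOR 1101 = 0101
  pos 8: 1010 XOR 1101 = 0111
  pos 9: 1110 XOR 1101 = 0011
Remainder (last 3 bits) = 011. This is the CRC / FCS.

011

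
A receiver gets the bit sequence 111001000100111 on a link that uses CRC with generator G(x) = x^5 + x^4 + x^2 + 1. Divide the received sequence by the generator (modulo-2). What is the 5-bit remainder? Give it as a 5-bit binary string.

Modulo-2 division of 111001000100111 by 110101:
  pos 0: 111001 XOR 110101 = 001100
  pos 2: 110000 XOR 110101 = 000101
  pos 5: 101010 XOR 110101 = 011111
  pos 6: 111110 XOR 110101 = 001011
  pos 8: 101111 XOR 110101 = 011010
  pos 9: 110101 XOR 110101 = 000000
Remainder = 00000 (zero — the frame passes the CRC check).

00000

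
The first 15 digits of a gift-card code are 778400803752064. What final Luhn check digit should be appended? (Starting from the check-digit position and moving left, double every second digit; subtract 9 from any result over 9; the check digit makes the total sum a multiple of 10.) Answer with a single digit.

Partial digits right→left: 4 6 0 2 5 7 3 0 8 0 0 4 8 7 7
Double every second digit counting from the check-digit position (so the 1st, 3rd, 5th, ... of the partial from the right).
  doubled (with −9 where >9): 8 0 1 6 7 0 7 5 → sum 34
  kept as-is: 6 2 7 0 0 4 7 → sum 26
Total = 34 + 26 = 60.
Check digit = (10 − (60 mod 10)) mod 10 = 0.

0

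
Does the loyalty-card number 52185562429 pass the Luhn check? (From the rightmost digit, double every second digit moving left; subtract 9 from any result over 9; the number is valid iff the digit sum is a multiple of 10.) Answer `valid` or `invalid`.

valid

From the right, keep odd positions and double even positions (subtract 9 from any doubled value over 9):
  doubled (positions 2,4,...): 4 4 1 7 4 → sum 20
  kept (positions 1,3,...): 9 4 6 5 1 5 → sum 30
Total = 50.
50 mod 10 = 0, so the number is valid.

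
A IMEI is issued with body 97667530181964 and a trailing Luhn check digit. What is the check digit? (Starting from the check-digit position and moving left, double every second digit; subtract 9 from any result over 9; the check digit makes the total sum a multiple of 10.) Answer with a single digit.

Partial digits right→left: 4 6 9 1 8 1 0 3 5 7 6 6 7 9
Double every second digit counting from the check-digit position (so the 1st, 3rd, 5th, ... of the partial from the right).
  doubled (with −9 where >9): 8 9 7 0 1 3 5 → sum 33
  kept as-is: 6 1 1 3 7 6 9 → sum 33
Total = 33 + 33 = 66.
Check digit = (10 − (66 mod 10)) mod 10 = 4.

4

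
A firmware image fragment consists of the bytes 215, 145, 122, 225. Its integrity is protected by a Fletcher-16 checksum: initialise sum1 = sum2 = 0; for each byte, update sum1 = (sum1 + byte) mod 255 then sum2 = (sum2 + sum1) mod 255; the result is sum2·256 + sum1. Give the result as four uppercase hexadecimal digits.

Running sums (mod 255):
  after byte 0 (215): sum1=215, sum2=215
  after byte 1 (145): sum1=105, sum2=65
  after byte 2 (122): sum1=227, sum2=37
  after byte 3 (225): sum1=197, sum2=234
Checksum = sum2·256 + sum1 = 234·256 + 197 = 60101 = 0xEAC5.

EAC5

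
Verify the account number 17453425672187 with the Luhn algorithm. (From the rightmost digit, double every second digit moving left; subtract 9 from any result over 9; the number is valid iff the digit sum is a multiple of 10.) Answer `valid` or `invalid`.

valid

From the right, keep odd positions and double even positions (subtract 9 from any doubled value over 9):
  doubled (positions 2,4,...): 7 4 3 4 6 8 2 → sum 34
  kept (positions 1,3,...): 7 1 7 5 4 5 7 → sum 36
Total = 70.
70 mod 10 = 0, so the number is valid.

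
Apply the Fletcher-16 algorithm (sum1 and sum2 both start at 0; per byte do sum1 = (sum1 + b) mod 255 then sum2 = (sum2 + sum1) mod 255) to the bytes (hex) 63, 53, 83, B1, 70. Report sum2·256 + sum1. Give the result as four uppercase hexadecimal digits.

9C5C

Running sums (mod 255):
  after byte 0 (63): sum1=99, sum2=99
  after byte 1 (53): sum1=182, sum2=26
  after byte 2 (83): sum1=58, sum2=84
  after byte 3 (B1): sum1=235, sum2=64
  after byte 4 (70): sum1=92, sum2=156
Checksum = sum2·256 + sum1 = 156·256 + 92 = 40028 = 0x9C5C.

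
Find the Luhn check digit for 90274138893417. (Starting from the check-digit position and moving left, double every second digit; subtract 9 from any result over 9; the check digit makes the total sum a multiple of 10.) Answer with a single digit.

Partial digits right→left: 7 1 4 3 9 8 8 3 1 4 7 2 0 9
Double every second digit counting from the check-digit position (so the 1st, 3rd, 5th, ... of the partial from the right).
  doubled (with −9 where >9): 5 8 9 7 2 5 0 → sum 36
  kept as-is: 1 3 8 3 4 2 9 → sum 30
Total = 36 + 30 = 66.
Check digit = (10 − (66 mod 10)) mod 10 = 4.

4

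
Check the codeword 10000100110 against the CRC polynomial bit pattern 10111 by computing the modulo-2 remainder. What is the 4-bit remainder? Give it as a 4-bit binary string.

0000

Modulo-2 division of 10000100110 by 10111:
  pos 0: 10000 XOR 10111 = 00111
  pos 2: 11110 XOR 10111 = 01001
  pos 3: 10010 XOR 10111 = 00101
  pos 5: 10111 XOR 10111 = 00000
Remainder = 0000 (zero — the frame passes the CRC check).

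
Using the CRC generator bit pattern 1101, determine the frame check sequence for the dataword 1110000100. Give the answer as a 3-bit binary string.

010

Append 3 zeros: 1110000100000. Divide by 1101 (XOR where the leading bit is 1):
  pos 0: 1110 XOR 1101 = 0011
  pos 2: 1100 XOR 1101 = 0001
  pos 5: 1010 XOR 1101 = 0111
  pos 6: 1110 XOR 1101 = 0011
  pos 8: 1100 XOR 1101 = 0001
Remainder (last 3 bits) = 010. This is the CRC / FCS.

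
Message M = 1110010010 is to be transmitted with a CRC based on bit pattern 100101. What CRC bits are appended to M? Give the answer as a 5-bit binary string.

Append 5 zeros: 111001001000000. Divide by 100101 (XOR where the leading bit is 1):
  pos 0: 111001 XOR 100101 = 011100
  pos 1: 111000 XOR 100101 = 011101
  pos 2: 111010 XOR 100101 = 011111
  pos 3: 111111 XOR 100101 = 011010
  pos 4: 110100 XOR 100101 = 010001
  pos 5: 100010 XOR 100101 = 000111
  pos 8: 111000 XOR 100101 = 011101
  pos 9: 111010 XOR 100101 = 011111
Remainder (last 5 bits) = 11111. This is the CRC / FCS.

11111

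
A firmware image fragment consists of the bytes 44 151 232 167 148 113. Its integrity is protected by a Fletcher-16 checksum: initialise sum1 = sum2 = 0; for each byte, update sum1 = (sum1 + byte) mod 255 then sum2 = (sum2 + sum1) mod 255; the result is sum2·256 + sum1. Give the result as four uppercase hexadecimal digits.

Running sums (mod 255):
  after byte 0 (44): sum1=44, sum2=44
  after byte 1 (151): sum1=195, sum2=239
  after byte 2 (232): sum1=172, sum2=156
  after byte 3 (167): sum1=84, sum2=240
  after byte 4 (148): sum1=232, sum2=217
  after byte 5 (113): sum1=90, sum2=52
Checksum = sum2·256 + sum1 = 52·256 + 90 = 13402 = 0x345A.

345A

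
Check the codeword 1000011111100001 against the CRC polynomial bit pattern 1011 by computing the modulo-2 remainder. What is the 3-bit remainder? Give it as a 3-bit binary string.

Modulo-2 division of 1000011111100001 by 1011:
  pos 0: 1000 XOR 1011 = 0011
  pos 2: 1101 XOR 1011 = 0110
  pos 3: 1101 XOR 1011 = 0110
  pos 4: 1101 XOR 1011 = 0110
  pos 5: 1101 XOR 1011 = 0110
  pos 6: 1101 XOR 1011 = 0110
  pos 7: 1101 XOR 1011 = 0110
  pos 8: 1100 XOR 1011 = 0111
  pos 9: 1110 XOR 1011 = 0101
  pos 10: 1010 XOR 1011 = 0001
Remainder = 101 (nonzero — an error is detected).

101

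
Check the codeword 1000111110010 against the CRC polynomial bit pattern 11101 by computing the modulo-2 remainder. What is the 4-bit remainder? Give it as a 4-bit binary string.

Modulo-2 division of 1000111110010 by 11101:
  pos 0: 10001 XOR 11101 = 01100
  pos 1: 11001 XOR 11101 = 00100
  pos 3: 10011 XOR 11101 = 01110
  pos 4: 11101 XOR 11101 = 00000
Remainder = 0010 (nonzero — an error is detected).

0010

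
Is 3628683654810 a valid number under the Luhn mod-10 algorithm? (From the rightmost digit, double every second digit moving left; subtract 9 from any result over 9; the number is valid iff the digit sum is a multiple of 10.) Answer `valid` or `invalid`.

invalid

From the right, keep odd positions and double even positions (subtract 9 from any doubled value over 9):
  doubled (positions 2,4,...): 2 8 3 7 7 3 → sum 30
  kept (positions 1,3,...): 0 8 5 3 6 2 3 → sum 27
Total = 57.
57 mod 10 = 7, so the number is invalid.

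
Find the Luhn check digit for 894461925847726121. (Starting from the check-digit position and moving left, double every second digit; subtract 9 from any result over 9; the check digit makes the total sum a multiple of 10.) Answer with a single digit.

Partial digits right→left: 1 2 1 6 2 7 7 4 8 5 2 9 1 6 4 4 9 8
Double every second digit counting from the check-digit position (so the 1st, 3rd, 5th, ... of the partial from the right).
  doubled (with −9 where >9): 2 2 4 5 7 4 2 8 9 → sum 43
  kept as-is: 2 6 7 4 5 9 6 4 8 → sum 51
Total = 43 + 51 = 94.
Check digit = (10 − (94 mod 10)) mod 10 = 6.

6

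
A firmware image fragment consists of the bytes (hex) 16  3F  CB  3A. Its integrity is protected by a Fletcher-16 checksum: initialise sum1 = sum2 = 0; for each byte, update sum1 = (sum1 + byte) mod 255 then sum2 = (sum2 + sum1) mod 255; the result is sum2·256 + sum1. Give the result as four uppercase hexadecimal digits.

Running sums (mod 255):
  after byte 0 (16): sum1=22, sum2=22
  after byte 1 (3F): sum1=85, sum2=107
  after byte 2 (CB): sum1=33, sum2=140
  after byte 3 (3A): sum1=91, sum2=231
Checksum = sum2·256 + sum1 = 231·256 + 91 = 59227 = 0xE75B.

E75B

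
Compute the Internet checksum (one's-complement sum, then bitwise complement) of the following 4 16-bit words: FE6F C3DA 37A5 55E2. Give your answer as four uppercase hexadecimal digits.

B02D

One's-complement addition (fold any carry out of bit 15 back into bit 0):
  0xFE6F + 0xC3DA = 0x1C249 → wrap carry → 0xC24A
  0xC24A + 0x37A5 = 0x0F9EF
  0xF9EF + 0x55E2 = 0x14FD1 → wrap carry → 0x4FD2
One's-complement sum = 0x4FD2.
Checksum = ~0x4FD2 & 0xFFFF = 0xB02D.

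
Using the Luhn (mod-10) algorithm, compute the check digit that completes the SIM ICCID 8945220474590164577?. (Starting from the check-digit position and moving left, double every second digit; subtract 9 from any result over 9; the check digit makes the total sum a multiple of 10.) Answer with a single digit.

Partial digits right→left: 7 7 5 4 6 1 0 9 5 4 7 4 0 2 2 5 4 9 8
Double every second digit counting from the check-digit position (so the 1st, 3rd, 5th, ... of the partial from the right).
  doubled (with −9 where >9): 5 1 3 0 1 5 0 4 8 7 → sum 34
  kept as-is: 7 4 1 9 4 4 2 5 9 → sum 45
Total = 34 + 45 = 79.
Check digit = (10 − (79 mod 10)) mod 10 = 1.

1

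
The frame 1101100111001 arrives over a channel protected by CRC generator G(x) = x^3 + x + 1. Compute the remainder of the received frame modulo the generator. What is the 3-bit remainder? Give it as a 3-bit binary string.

Modulo-2 division of 1101100111001 by 1011:
  pos 0: 1101 XOR 1011 = 0110
  pos 1: 1101 XOR 1011 = 0110
  pos 2: 1100 XOR 1011 = 0111
  pos 3: 1110 XOR 1011 = 0101
  pos 4: 1011 XOR 1011 = 0000
  pos 8: 1100 XOR 1011 = 0111
  pos 9: 1111 XOR 1011 = 0100
Remainder = 100 (nonzero — an error is detected).

100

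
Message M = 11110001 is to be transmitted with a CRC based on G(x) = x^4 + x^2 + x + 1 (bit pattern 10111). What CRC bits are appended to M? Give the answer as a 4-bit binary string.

Append 4 zeros: 111100010000. Divide by 10111 (XOR where the leading bit is 1):
  pos 0: 11110 XOR 10111 = 01001
  pos 1: 10010 XOR 10111 = 00101
  pos 3: 10101 XOR 10111 = 00010
  pos 6: 10000 XOR 10111 = 00111
Remainder (last 4 bits) = 1110. This is the CRC / FCS.

1110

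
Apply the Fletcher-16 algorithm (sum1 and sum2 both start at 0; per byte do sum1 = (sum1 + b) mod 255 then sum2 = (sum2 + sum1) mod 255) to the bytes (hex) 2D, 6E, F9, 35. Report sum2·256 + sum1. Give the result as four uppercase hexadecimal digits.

29CA

Running sums (mod 255):
  after byte 0 (2D): sum1=45, sum2=45
  after byte 1 (6E): sum1=155, sum2=200
  after byte 2 (F9): sum1=149, sum2=94
  after byte 3 (35): sum1=202, sum2=41
Checksum = sum2·256 + sum1 = 41·256 + 202 = 10698 = 0x29CA.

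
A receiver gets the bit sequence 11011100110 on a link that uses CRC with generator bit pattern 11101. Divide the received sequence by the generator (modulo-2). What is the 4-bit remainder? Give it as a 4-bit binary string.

0010

Modulo-2 division of 11011100110 by 11101:
  pos 0: 11011 XOR 11101 = 00110
  pos 2: 11010 XOR 11101 = 00111
  pos 4: 11101 XOR 11101 = 00000
Remainder = 0010 (nonzero — an error is detected).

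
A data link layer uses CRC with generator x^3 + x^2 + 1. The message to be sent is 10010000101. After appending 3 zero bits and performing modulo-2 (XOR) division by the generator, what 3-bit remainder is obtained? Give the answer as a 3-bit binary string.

101

Append 3 zeros: 10010000101000. Divide by 1101 (XOR where the leading bit is 1):
  pos 0: 1001 XOR 1101 = 0100
  pos 1: 1000 XOR 1101 = 0101
  pos 2: 1010 XOR 1101 = 0111
  pos 3: 1110 XOR 1101 = 0011
  pos 5: 1101 XOR 1101 = 0000
  pos 10: 1000 XOR 1101 = 0101
Remainder (last 3 bits) = 101. This is the CRC / FCS.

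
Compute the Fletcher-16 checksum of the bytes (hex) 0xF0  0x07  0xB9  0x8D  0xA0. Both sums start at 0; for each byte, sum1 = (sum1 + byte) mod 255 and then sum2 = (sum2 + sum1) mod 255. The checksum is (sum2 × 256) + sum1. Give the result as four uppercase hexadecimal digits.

B9DF

Running sums (mod 255):
  after byte 0 (0xF0): sum1=240, sum2=240
  after byte 1 (0x07): sum1=247, sum2=232
  after byte 2 (0xB9): sum1=177, sum2=154
  after byte 3 (0x8D): sum1=63, sum2=217
  after byte 4 (0xA0): sum1=223, sum2=185
Checksum = sum2·256 + sum1 = 185·256 + 223 = 47583 = 0xB9DF.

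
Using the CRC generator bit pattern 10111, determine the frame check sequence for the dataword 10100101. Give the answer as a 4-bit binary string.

1111

Append 4 zeros: 101001010000. Divide by 10111 (XOR where the leading bit is 1):
  pos 0: 10100 XOR 10111 = 00011
  pos 3: 11101 XOR 10111 = 01010
  pos 4: 10100 XOR 10111 = 00011
  pos 7: 11000 XOR 10111 = 01111
Remainder (last 4 bits) = 1111. This is the CRC / FCS.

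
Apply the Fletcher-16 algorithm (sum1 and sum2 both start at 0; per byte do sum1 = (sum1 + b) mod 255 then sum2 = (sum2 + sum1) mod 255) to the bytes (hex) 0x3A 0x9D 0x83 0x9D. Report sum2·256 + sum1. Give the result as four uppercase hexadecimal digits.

66F8

Running sums (mod 255):
  after byte 0 (0x3A): sum1=58, sum2=58
  after byte 1 (0x9D): sum1=215, sum2=18
  after byte 2 (0x83): sum1=91, sum2=109
  after byte 3 (0x9D): sum1=248, sum2=102
Checksum = sum2·256 + sum1 = 102·256 + 248 = 26360 = 0x66F8.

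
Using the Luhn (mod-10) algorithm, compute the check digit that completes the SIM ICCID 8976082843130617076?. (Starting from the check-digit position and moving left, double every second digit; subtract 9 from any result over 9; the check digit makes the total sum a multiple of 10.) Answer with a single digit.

2

Partial digits right→left: 6 7 0 7 1 6 0 3 1 3 4 8 2 8 0 6 7 9 8
Double every second digit counting from the check-digit position (so the 1st, 3rd, 5th, ... of the partial from the right).
  doubled (with −9 where >9): 3 0 2 0 2 8 4 0 5 7 → sum 31
  kept as-is: 7 7 6 3 3 8 8 6 9 → sum 57
Total = 31 + 57 = 88.
Check digit = (10 − (88 mod 10)) mod 10 = 2.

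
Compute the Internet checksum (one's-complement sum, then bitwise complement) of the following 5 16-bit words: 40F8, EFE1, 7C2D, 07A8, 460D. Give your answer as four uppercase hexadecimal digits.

One's-complement addition (fold any carry out of bit 15 back into bit 0):
  0x40F8 + 0xEFE1 = 0x130D9 → wrap carry → 0x30DA
  0x30DA + 0x7C2D = 0x0AD07
  0xAD07 + 0x07A8 = 0x0B4AF
  0xB4AF + 0x460D = 0x0FABC
One's-complement sum = 0xFABC.
Checksum = ~0xFABC & 0xFFFF = 0x0543.

0543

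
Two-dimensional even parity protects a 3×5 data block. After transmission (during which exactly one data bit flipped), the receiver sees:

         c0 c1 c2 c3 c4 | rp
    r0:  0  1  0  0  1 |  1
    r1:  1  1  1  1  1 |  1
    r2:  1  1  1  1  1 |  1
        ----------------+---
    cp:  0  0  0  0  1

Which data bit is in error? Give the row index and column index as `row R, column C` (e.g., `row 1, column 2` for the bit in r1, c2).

row 0, column 1

Recompute each row's even parity and compare to rp:
  r0: data parity 0, sent rp 1 → mismatch
  r1: data parity 1, sent rp 1 → ok
  r2: data parity 1, sent rp 1 → ok
Recompute each column's even parity and compare to cp:
  c0: data parity 0, sent cp 0 → ok
  c1: data parity 1, sent cp 0 → mismatch
  c2: data parity 0, sent cp 0 → ok
  c3: data parity 0, sent cp 0 → ok
  c4: data parity 1, sent cp 1 → ok
Exactly one row (r0) and one column (c1) fail → the flipped bit is at their intersection.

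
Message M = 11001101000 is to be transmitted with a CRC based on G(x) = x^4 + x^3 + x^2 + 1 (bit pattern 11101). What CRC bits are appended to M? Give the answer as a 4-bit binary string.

0010

Append 4 zeros: 110011010000000. Divide by 11101 (XOR where the leading bit is 1):
  pos 0: 11001 XOR 11101 = 00100
  pos 2: 10010 XOR 11101 = 01111
  pos 3: 11111 XOR 11101 = 00010
  pos 6: 10000 XOR 11101 = 01101
  pos 7: 11010 XOR 11101 = 00111
  pos 9: 11100 XOR 11101 = 00001
Remainder (last 4 bits) = 0010. This is the CRC / FCS.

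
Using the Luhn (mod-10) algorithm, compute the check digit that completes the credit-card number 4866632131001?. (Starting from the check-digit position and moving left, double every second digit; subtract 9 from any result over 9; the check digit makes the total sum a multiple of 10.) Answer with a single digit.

Partial digits right→left: 1 0 0 1 3 1 2 3 6 6 6 8 4
Double every second digit counting from the check-digit position (so the 1st, 3rd, 5th, ... of the partial from the right).
  doubled (with −9 where >9): 2 0 6 4 3 3 8 → sum 26
  kept as-is: 0 1 1 3 6 8 → sum 19
Total = 26 + 19 = 45.
Check digit = (10 − (45 mod 10)) mod 10 = 5.

5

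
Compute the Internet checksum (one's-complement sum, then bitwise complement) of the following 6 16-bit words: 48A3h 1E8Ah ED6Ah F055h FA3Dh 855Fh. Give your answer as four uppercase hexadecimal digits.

3B74

One's-complement addition (fold any carry out of bit 15 back into bit 0):
  0x48A3 + 0x1E8A = 0x0672D
  0x672D + 0xED6A = 0x15497 → wrap carry → 0x5498
  0x5498 + 0xF055 = 0x144ED → wrap carry → 0x44EE
  0x44EE + 0xFA3D = 0x13F2B → wrap carry → 0x3F2C
  0x3F2C + 0x855F = 0x0C48B
One's-complement sum = 0xC48B.
Checksum = ~0xC48B & 0xFFFF = 0x3B74.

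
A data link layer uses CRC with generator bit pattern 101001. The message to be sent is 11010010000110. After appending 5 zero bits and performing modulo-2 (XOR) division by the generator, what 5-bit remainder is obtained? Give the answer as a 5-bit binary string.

Append 5 zeros: 1101001000011000000. Divide by 101001 (XOR where the leading bit is 1):
  pos 0: 110100 XOR 101001 = 011101
  pos 1: 111011 XOR 101001 = 010010
  pos 2: 100100 XOR 101001 = 001101
  pos 4: 110100 XOR 101001 = 011101
  pos 5: 111010 XOR 101001 = 010011
  pos 6: 100111 XOR 101001 = 001110
  pos 8: 111010 XOR 101001 = 010011
  pos 9: 100110 XOR 101001 = 001111
  pos 11: 111100 XOR 101001 = 010101
  pos 12: 101010 XOR 101001 = 000011
Remainder (last 5 bits) = 00110. This is the CRC / FCS.

00110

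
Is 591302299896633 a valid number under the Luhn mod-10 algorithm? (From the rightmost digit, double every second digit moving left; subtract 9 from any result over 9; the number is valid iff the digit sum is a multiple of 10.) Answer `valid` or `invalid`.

invalid

From the right, keep odd positions and double even positions (subtract 9 from any doubled value over 9):
  doubled (positions 2,4,...): 6 3 7 9 4 6 9 → sum 44
  kept (positions 1,3,...): 3 6 9 9 2 0 1 5 → sum 35
Total = 79.
79 mod 10 = 9, so the number is invalid.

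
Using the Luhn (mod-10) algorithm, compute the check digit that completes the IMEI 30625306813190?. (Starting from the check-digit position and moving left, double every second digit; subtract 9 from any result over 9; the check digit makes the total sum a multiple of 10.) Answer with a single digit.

Partial digits right→left: 0 9 1 3 1 8 6 0 3 5 2 6 0 3
Double every second digit counting from the check-digit position (so the 1st, 3rd, 5th, ... of the partial from the right).
  doubled (with −9 where >9): 0 2 2 3 6 4 0 → sum 17
  kept as-is: 9 3 8 0 5 6 3 → sum 34
Total = 17 + 34 = 51.
Check digit = (10 − (51 mod 10)) mod 10 = 9.

9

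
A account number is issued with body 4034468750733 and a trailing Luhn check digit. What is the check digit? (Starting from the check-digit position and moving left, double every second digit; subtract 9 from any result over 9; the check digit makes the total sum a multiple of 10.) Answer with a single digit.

9

Partial digits right→left: 3 3 7 0 5 7 8 6 4 4 3 0 4
Double every second digit counting from the check-digit position (so the 1st, 3rd, 5th, ... of the partial from the right).
  doubled (with −9 where >9): 6 5 1 7 8 6 8 → sum 41
  kept as-is: 3 0 7 6 4 0 → sum 20
Total = 41 + 20 = 61.
Check digit = (10 − (61 mod 10)) mod 10 = 9.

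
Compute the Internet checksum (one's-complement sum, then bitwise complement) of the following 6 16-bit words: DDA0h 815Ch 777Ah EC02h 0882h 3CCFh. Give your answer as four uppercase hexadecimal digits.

F833

One's-complement addition (fold any carry out of bit 15 back into bit 0):
  0xDDA0 + 0x815C = 0x15EFC → wrap carry → 0x5EFD
  0x5EFD + 0x777A = 0x0D677
  0xD677 + 0xEC02 = 0x1C279 → wrap carry → 0xC27A
  0xC27A + 0x0882 = 0x0CAFC
  0xCAFC + 0x3CCF = 0x107CB → wrap carry → 0x07CC
One's-complement sum = 0x07CC.
Checksum = ~0x07CC & 0xFFFF = 0xF833.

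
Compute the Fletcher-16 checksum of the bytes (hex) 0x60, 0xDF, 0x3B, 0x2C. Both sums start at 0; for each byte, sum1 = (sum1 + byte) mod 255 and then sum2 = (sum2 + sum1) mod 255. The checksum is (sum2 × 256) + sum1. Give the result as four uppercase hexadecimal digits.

C3A7

Running sums (mod 255):
  after byte 0 (0x60): sum1=96, sum2=96
  after byte 1 (0xDF): sum1=64, sum2=160
  after byte 2 (0x3B): sum1=123, sum2=28
  after byte 3 (0x2C): sum1=167, sum2=195
Checksum = sum2·256 + sum1 = 195·256 + 167 = 50087 = 0xC3A7.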